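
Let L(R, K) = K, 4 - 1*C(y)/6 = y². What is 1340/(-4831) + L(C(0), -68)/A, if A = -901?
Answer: -51696/256043 ≈ -0.20190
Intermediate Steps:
C(y) = 24 - 6*y²
1340/(-4831) + L(C(0), -68)/A = 1340/(-4831) - 68/(-901) = 1340*(-1/4831) - 68*(-1/901) = -1340/4831 + 4/53 = -51696/256043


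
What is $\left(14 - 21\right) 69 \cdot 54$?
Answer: $-26082$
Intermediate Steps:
$\left(14 - 21\right) 69 \cdot 54 = \left(-7\right) 69 \cdot 54 = \left(-483\right) 54 = -26082$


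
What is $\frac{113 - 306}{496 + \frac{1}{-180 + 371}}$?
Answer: $- \frac{36863}{94737} \approx -0.38911$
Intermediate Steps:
$\frac{113 - 306}{496 + \frac{1}{-180 + 371}} = - \frac{193}{496 + \frac{1}{191}} = - \frac{193}{\frac{94737}{191}} = \left(-193\right) \frac{191}{94737} = - \frac{36863}{94737}$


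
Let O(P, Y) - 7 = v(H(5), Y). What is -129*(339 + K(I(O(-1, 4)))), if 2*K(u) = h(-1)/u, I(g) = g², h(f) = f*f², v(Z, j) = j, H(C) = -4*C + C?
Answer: -10582773/242 ≈ -43730.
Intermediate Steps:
H(C) = -3*C
O(P, Y) = 7 + Y
h(f) = f³
K(u) = -1/(2*u) (K(u) = ((-1)³/u)/2 = (-1/u)/2 = -1/(2*u))
-129*(339 + K(I(O(-1, 4)))) = -129*(339 - 1/(2*(7 + 4)²)) = -129*(339 - 1/(2*(11²))) = -129*(339 - ½/121) = -129*(339 - ½*1/121) = -129*(339 - 1/242) = -129*82037/242 = -10582773/242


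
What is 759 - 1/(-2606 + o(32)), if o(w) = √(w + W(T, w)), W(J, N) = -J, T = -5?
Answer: 5154522647/6791199 + √37/6791199 ≈ 759.00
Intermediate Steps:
o(w) = √(5 + w) (o(w) = √(w - 1*(-5)) = √(w + 5) = √(5 + w))
759 - 1/(-2606 + o(32)) = 759 - 1/(-2606 + √(5 + 32)) = 759 - 1/(-2606 + √37)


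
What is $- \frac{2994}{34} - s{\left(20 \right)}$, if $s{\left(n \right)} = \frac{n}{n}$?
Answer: $- \frac{1514}{17} \approx -89.059$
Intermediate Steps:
$s{\left(n \right)} = 1$
$- \frac{2994}{34} - s{\left(20 \right)} = - \frac{2994}{34} - 1 = \left(-2994\right) \frac{1}{34} - 1 = - \frac{1497}{17} - 1 = - \frac{1514}{17}$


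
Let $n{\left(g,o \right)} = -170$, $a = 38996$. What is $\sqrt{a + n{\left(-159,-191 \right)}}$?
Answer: $3 \sqrt{4314} \approx 197.04$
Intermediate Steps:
$\sqrt{a + n{\left(-159,-191 \right)}} = \sqrt{38996 - 170} = \sqrt{38826} = 3 \sqrt{4314}$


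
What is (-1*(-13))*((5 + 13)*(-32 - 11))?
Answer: -10062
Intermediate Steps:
(-1*(-13))*((5 + 13)*(-32 - 11)) = 13*(18*(-43)) = 13*(-774) = -10062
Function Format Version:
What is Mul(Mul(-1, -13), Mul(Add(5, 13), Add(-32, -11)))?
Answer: -10062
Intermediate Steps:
Mul(Mul(-1, -13), Mul(Add(5, 13), Add(-32, -11))) = Mul(13, Mul(18, -43)) = Mul(13, -774) = -10062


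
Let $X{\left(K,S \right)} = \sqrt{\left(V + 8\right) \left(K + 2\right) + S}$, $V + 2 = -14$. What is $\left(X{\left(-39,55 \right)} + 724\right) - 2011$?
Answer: $-1287 + 3 \sqrt{39} \approx -1268.3$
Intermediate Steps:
$V = -16$ ($V = -2 - 14 = -16$)
$X{\left(K,S \right)} = \sqrt{-16 + S - 8 K}$ ($X{\left(K,S \right)} = \sqrt{\left(-16 + 8\right) \left(K + 2\right) + S} = \sqrt{- 8 \left(2 + K\right) + S} = \sqrt{\left(-16 - 8 K\right) + S} = \sqrt{-16 + S - 8 K}$)
$\left(X{\left(-39,55 \right)} + 724\right) - 2011 = \left(\sqrt{-16 + 55 - -312} + 724\right) - 2011 = \left(\sqrt{-16 + 55 + 312} + 724\right) - 2011 = \left(\sqrt{351} + 724\right) - 2011 = \left(3 \sqrt{39} + 724\right) - 2011 = \left(724 + 3 \sqrt{39}\right) - 2011 = -1287 + 3 \sqrt{39}$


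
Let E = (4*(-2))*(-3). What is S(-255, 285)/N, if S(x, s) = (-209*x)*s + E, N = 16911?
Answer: 5063033/5637 ≈ 898.18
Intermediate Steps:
E = 24 (E = -8*(-3) = 24)
S(x, s) = 24 - 209*s*x (S(x, s) = (-209*x)*s + 24 = -209*s*x + 24 = 24 - 209*s*x)
S(-255, 285)/N = (24 - 209*285*(-255))/16911 = (24 + 15189075)*(1/16911) = 15189099*(1/16911) = 5063033/5637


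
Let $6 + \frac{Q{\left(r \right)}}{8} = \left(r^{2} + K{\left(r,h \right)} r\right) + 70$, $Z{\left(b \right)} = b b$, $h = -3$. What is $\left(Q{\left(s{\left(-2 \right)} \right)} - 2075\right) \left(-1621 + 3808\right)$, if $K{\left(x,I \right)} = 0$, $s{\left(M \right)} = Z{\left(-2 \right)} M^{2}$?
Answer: $1060695$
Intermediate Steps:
$Z{\left(b \right)} = b^{2}$
$s{\left(M \right)} = 4 M^{2}$ ($s{\left(M \right)} = \left(-2\right)^{2} M^{2} = 4 M^{2}$)
$Q{\left(r \right)} = 512 + 8 r^{2}$ ($Q{\left(r \right)} = -48 + 8 \left(\left(r^{2} + 0 r\right) + 70\right) = -48 + 8 \left(\left(r^{2} + 0\right) + 70\right) = -48 + 8 \left(r^{2} + 70\right) = -48 + 8 \left(70 + r^{2}\right) = -48 + \left(560 + 8 r^{2}\right) = 512 + 8 r^{2}$)
$\left(Q{\left(s{\left(-2 \right)} \right)} - 2075\right) \left(-1621 + 3808\right) = \left(\left(512 + 8 \left(4 \left(-2\right)^{2}\right)^{2}\right) - 2075\right) \left(-1621 + 3808\right) = \left(\left(512 + 8 \left(4 \cdot 4\right)^{2}\right) - 2075\right) 2187 = \left(\left(512 + 8 \cdot 16^{2}\right) - 2075\right) 2187 = \left(\left(512 + 8 \cdot 256\right) - 2075\right) 2187 = \left(\left(512 + 2048\right) - 2075\right) 2187 = \left(2560 - 2075\right) 2187 = 485 \cdot 2187 = 1060695$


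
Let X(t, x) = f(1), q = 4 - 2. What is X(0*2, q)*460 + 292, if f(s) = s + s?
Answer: 1212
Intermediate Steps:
q = 2
f(s) = 2*s
X(t, x) = 2 (X(t, x) = 2*1 = 2)
X(0*2, q)*460 + 292 = 2*460 + 292 = 920 + 292 = 1212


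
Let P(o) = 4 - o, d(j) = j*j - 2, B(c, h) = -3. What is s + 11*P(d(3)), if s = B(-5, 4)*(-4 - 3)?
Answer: -12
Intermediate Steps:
s = 21 (s = -3*(-4 - 3) = -3*(-7) = 21)
d(j) = -2 + j² (d(j) = j² - 2 = -2 + j²)
s + 11*P(d(3)) = 21 + 11*(4 - (-2 + 3²)) = 21 + 11*(4 - (-2 + 9)) = 21 + 11*(4 - 1*7) = 21 + 11*(4 - 7) = 21 + 11*(-3) = 21 - 33 = -12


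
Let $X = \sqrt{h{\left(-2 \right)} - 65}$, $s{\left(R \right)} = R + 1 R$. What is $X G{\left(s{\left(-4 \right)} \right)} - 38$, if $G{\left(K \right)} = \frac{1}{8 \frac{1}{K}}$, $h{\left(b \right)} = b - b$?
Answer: $-38 - i \sqrt{65} \approx -38.0 - 8.0623 i$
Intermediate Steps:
$h{\left(b \right)} = 0$
$s{\left(R \right)} = 2 R$ ($s{\left(R \right)} = R + R = 2 R$)
$G{\left(K \right)} = \frac{K}{8}$
$X = i \sqrt{65}$ ($X = \sqrt{0 - 65} = \sqrt{-65} = i \sqrt{65} \approx 8.0623 i$)
$X G{\left(s{\left(-4 \right)} \right)} - 38 = i \sqrt{65} \frac{2 \left(-4\right)}{8} - 38 = i \sqrt{65} \cdot \frac{1}{8} \left(-8\right) - 38 = i \sqrt{65} \left(-1\right) - 38 = - i \sqrt{65} - 38 = -38 - i \sqrt{65}$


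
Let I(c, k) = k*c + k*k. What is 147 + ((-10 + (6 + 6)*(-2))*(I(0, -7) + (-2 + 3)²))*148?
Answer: -251453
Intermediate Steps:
I(c, k) = k² + c*k (I(c, k) = c*k + k² = k² + c*k)
147 + ((-10 + (6 + 6)*(-2))*(I(0, -7) + (-2 + 3)²))*148 = 147 + ((-10 + (6 + 6)*(-2))*(-7*(0 - 7) + (-2 + 3)²))*148 = 147 + ((-10 + 12*(-2))*(-7*(-7) + 1²))*148 = 147 + ((-10 - 24)*(49 + 1))*148 = 147 - 34*50*148 = 147 - 1700*148 = 147 - 251600 = -251453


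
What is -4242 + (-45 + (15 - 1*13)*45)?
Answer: -4197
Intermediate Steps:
-4242 + (-45 + (15 - 1*13)*45) = -4242 + (-45 + (15 - 13)*45) = -4242 + (-45 + 2*45) = -4242 + (-45 + 90) = -4242 + 45 = -4197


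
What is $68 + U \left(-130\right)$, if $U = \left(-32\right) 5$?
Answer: $20868$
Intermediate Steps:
$U = -160$
$68 + U \left(-130\right) = 68 - -20800 = 68 + 20800 = 20868$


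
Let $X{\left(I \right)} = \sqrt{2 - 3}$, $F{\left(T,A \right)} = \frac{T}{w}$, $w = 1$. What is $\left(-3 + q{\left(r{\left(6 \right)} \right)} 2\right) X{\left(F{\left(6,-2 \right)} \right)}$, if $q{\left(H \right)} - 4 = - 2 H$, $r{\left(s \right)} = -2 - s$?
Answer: $37 i \approx 37.0 i$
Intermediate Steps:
$F{\left(T,A \right)} = T$ ($F{\left(T,A \right)} = \frac{T}{1} = T 1 = T$)
$q{\left(H \right)} = 4 - 2 H$
$X{\left(I \right)} = i$ ($X{\left(I \right)} = \sqrt{-1} = i$)
$\left(-3 + q{\left(r{\left(6 \right)} \right)} 2\right) X{\left(F{\left(6,-2 \right)} \right)} = \left(-3 + \left(4 - 2 \left(-2 - 6\right)\right) 2\right) i = \left(-3 + \left(4 - -16\right) 2\right) i = \left(-3 + \left(4 + 16\right) 2\right) i = \left(-3 + 20 \cdot 2\right) i = \left(-3 + 40\right) i = 37 i$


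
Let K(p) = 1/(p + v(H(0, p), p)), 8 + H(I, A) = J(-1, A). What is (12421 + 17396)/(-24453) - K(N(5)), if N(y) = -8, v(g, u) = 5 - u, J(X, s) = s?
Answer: -19282/13585 ≈ -1.4194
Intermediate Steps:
H(I, A) = -8 + A
K(p) = ⅕ (K(p) = 1/(p + (5 - p)) = 1/5 = ⅕)
(12421 + 17396)/(-24453) - K(N(5)) = (12421 + 17396)/(-24453) - 1*⅕ = 29817*(-1/24453) - ⅕ = -3313/2717 - ⅕ = -19282/13585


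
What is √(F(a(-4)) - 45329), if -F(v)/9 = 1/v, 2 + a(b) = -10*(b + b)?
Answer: I*√30642482/26 ≈ 212.91*I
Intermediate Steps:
a(b) = -2 - 20*b (a(b) = -2 - 10*(b + b) = -2 - 20*b)
F(v) = -9/v
√(F(a(-4)) - 45329) = √(-9/(-2 - 20*(-4)) - 45329) = √(-9/(-2 + 80) - 45329) = √(-9/78 - 45329) = √(-9*1/78 - 45329) = √(-3/26 - 45329) = √(-1178557/26) = I*√30642482/26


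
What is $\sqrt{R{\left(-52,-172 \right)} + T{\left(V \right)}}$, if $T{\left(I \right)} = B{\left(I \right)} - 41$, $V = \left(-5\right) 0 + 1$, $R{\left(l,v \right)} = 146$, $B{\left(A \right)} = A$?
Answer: $\sqrt{106} \approx 10.296$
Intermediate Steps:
$V = 1$ ($V = 0 + 1 = 1$)
$T{\left(I \right)} = -41 + I$ ($T{\left(I \right)} = I - 41 = -41 + I$)
$\sqrt{R{\left(-52,-172 \right)} + T{\left(V \right)}} = \sqrt{146 + \left(-41 + 1\right)} = \sqrt{146 - 40} = \sqrt{106}$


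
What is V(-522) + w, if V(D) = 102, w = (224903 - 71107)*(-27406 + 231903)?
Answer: 31450820714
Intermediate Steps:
w = 31450820612 (w = 153796*204497 = 31450820612)
V(-522) + w = 102 + 31450820612 = 31450820714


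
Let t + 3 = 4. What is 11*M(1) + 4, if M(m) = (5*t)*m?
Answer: 59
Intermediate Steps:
t = 1 (t = -3 + 4 = 1)
M(m) = 5*m (M(m) = (5*1)*m = 5*m)
11*M(1) + 4 = 11*(5*1) + 4 = 11*5 + 4 = 55 + 4 = 59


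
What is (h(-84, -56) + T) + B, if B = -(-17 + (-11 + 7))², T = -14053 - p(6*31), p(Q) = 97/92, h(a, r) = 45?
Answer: -1329405/92 ≈ -14450.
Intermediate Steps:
p(Q) = 97/92 (p(Q) = 97*(1/92) = 97/92)
T = -1292973/92 (T = -14053 - 1*97/92 = -14053 - 97/92 = -1292973/92 ≈ -14054.)
B = -441 (B = -(-17 - 4)² = -1*(-21)² = -1*441 = -441)
(h(-84, -56) + T) + B = (45 - 1292973/92) - 441 = -1288833/92 - 441 = -1329405/92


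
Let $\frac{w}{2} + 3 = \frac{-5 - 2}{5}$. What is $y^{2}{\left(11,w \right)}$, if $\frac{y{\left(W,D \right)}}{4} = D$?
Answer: $\frac{30976}{25} \approx 1239.0$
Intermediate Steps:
$w = - \frac{44}{5}$ ($w = -6 + 2 \frac{-5 - 2}{5} = -6 + 2 \left(-5 - 2\right) \frac{1}{5} = -6 + 2 \left(\left(-7\right) \frac{1}{5}\right) = -6 + 2 \left(- \frac{7}{5}\right) = -6 - \frac{14}{5} = - \frac{44}{5} \approx -8.8$)
$y{\left(W,D \right)} = 4 D$
$y^{2}{\left(11,w \right)} = \left(4 \left(- \frac{44}{5}\right)\right)^{2} = \left(- \frac{176}{5}\right)^{2} = \frac{30976}{25}$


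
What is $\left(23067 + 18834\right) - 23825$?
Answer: $18076$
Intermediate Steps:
$\left(23067 + 18834\right) - 23825 = 41901 - 23825 = 18076$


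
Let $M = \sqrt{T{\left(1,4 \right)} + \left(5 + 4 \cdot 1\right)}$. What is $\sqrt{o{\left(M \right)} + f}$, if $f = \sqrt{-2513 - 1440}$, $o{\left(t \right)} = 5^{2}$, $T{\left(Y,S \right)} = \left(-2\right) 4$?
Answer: $\sqrt{25 + i \sqrt{3953}} \approx 6.8066 + 4.6185 i$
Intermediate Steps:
$T{\left(Y,S \right)} = -8$
$M = 1$ ($M = \sqrt{-8 + \left(5 + 4 \cdot 1\right)} = \sqrt{-8 + \left(5 + 4\right)} = \sqrt{-8 + 9} = \sqrt{1} = 1$)
$o{\left(t \right)} = 25$
$f = i \sqrt{3953}$ ($f = \sqrt{-3953} = i \sqrt{3953} \approx 62.873 i$)
$\sqrt{o{\left(M \right)} + f} = \sqrt{25 + i \sqrt{3953}}$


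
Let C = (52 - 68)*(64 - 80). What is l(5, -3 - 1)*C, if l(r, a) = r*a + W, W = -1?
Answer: -5376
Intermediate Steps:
l(r, a) = -1 + a*r (l(r, a) = r*a - 1 = a*r - 1 = -1 + a*r)
C = 256 (C = -16*(-16) = 256)
l(5, -3 - 1)*C = (-1 + (-3 - 1)*5)*256 = (-1 - 4*5)*256 = (-1 - 20)*256 = -21*256 = -5376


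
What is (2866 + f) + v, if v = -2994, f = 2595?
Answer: 2467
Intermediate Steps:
(2866 + f) + v = (2866 + 2595) - 2994 = 5461 - 2994 = 2467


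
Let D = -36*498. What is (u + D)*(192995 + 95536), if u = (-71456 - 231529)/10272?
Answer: -17740751809977/3424 ≈ -5.1813e+9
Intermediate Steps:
u = -100995/3424 (u = -302985*1/10272 = -100995/3424 ≈ -29.496)
D = -17928
(u + D)*(192995 + 95536) = (-100995/3424 - 17928)*(192995 + 95536) = -61486467/3424*288531 = -17740751809977/3424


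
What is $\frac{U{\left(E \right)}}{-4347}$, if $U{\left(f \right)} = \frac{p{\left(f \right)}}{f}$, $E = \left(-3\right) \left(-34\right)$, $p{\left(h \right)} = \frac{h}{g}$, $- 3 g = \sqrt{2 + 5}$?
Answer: $\frac{\sqrt{7}}{10143} \approx 0.00026084$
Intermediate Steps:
$g = - \frac{\sqrt{7}}{3}$ ($g = - \frac{\sqrt{2 + 5}}{3} = - \frac{\sqrt{7}}{3} \approx -0.88192$)
$p{\left(h \right)} = - \frac{3 h \sqrt{7}}{7}$ ($p{\left(h \right)} = \frac{h}{\left(- \frac{1}{3}\right) \sqrt{7}} = h \left(- \frac{3 \sqrt{7}}{7}\right) = - \frac{3 h \sqrt{7}}{7}$)
$E = 102$
$U{\left(f \right)} = - \frac{3 \sqrt{7}}{7}$ ($U{\left(f \right)} = \frac{\left(- \frac{3}{7}\right) f \sqrt{7}}{f} = - \frac{3 \sqrt{7}}{7}$)
$\frac{U{\left(E \right)}}{-4347} = \frac{\left(- \frac{3}{7}\right) \sqrt{7}}{-4347} = - \frac{3 \sqrt{7}}{7} \left(- \frac{1}{4347}\right) = \frac{\sqrt{7}}{10143}$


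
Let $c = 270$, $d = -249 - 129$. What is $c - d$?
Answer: $648$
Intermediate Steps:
$d = -378$ ($d = -249 - 129 = -378$)
$c - d = 270 - -378 = 270 + 378 = 648$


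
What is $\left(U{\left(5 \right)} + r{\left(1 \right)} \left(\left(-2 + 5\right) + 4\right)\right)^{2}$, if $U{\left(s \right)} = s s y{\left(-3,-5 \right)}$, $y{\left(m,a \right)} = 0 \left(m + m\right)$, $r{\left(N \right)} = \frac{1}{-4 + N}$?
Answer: $\frac{49}{9} \approx 5.4444$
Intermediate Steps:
$y{\left(m,a \right)} = 0$ ($y{\left(m,a \right)} = 0 \cdot 2 m = 0$)
$U{\left(s \right)} = 0$ ($U{\left(s \right)} = s s 0 = s^{2} \cdot 0 = 0$)
$\left(U{\left(5 \right)} + r{\left(1 \right)} \left(\left(-2 + 5\right) + 4\right)\right)^{2} = \left(0 + \frac{\left(-2 + 5\right) + 4}{-4 + 1}\right)^{2} = \left(0 + \frac{3 + 4}{-3}\right)^{2} = \left(0 - \frac{7}{3}\right)^{2} = \left(- \frac{7}{3}\right)^{2} = \frac{49}{9}$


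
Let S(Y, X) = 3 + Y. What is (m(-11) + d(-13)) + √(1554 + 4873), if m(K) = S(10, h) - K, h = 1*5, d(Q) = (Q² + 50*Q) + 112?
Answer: -345 + √6427 ≈ -264.83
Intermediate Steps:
d(Q) = 112 + Q² + 50*Q
h = 5
m(K) = 13 - K (m(K) = (3 + 10) - K = 13 - K)
(m(-11) + d(-13)) + √(1554 + 4873) = ((13 - 1*(-11)) + (112 + (-13)² + 50*(-13))) + √(1554 + 4873) = ((13 + 11) + (112 + 169 - 650)) + √6427 = (24 - 369) + √6427 = -345 + √6427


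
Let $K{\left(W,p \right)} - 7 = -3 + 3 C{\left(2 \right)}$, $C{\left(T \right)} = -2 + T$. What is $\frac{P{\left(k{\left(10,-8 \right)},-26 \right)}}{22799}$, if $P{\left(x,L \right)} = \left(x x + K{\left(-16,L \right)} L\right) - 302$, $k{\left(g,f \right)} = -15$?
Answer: $- \frac{181}{22799} \approx -0.007939$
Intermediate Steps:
$K{\left(W,p \right)} = 4$ ($K{\left(W,p \right)} = 7 - \left(3 - 3 \left(-2 + 2\right)\right) = 7 + \left(-3 + 3 \cdot 0\right) = 7 + \left(-3 + 0\right) = 7 - 3 = 4$)
$P{\left(x,L \right)} = -302 + x^{2} + 4 L$ ($P{\left(x,L \right)} = \left(x x + 4 L\right) - 302 = \left(x^{2} + 4 L\right) - 302 = -302 + x^{2} + 4 L$)
$\frac{P{\left(k{\left(10,-8 \right)},-26 \right)}}{22799} = \frac{-302 + \left(-15\right)^{2} + 4 \left(-26\right)}{22799} = \left(-302 + 225 - 104\right) \frac{1}{22799} = \left(-181\right) \frac{1}{22799} = - \frac{181}{22799}$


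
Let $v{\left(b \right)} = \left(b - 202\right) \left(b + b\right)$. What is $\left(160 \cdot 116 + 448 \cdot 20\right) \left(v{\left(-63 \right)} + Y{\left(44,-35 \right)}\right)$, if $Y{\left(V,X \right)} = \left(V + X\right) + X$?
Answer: $918177280$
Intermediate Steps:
$Y{\left(V,X \right)} = V + 2 X$
$v{\left(b \right)} = 2 b \left(-202 + b\right)$ ($v{\left(b \right)} = \left(-202 + b\right) 2 b = 2 b \left(-202 + b\right)$)
$\left(160 \cdot 116 + 448 \cdot 20\right) \left(v{\left(-63 \right)} + Y{\left(44,-35 \right)}\right) = \left(160 \cdot 116 + 448 \cdot 20\right) \left(2 \left(-63\right) \left(-202 - 63\right) + \left(44 + 2 \left(-35\right)\right)\right) = \left(18560 + 8960\right) \left(2 \left(-63\right) \left(-265\right) + \left(44 - 70\right)\right) = 27520 \left(33390 - 26\right) = 27520 \cdot 33364 = 918177280$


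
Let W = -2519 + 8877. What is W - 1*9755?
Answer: -3397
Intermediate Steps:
W = 6358
W - 1*9755 = 6358 - 1*9755 = 6358 - 9755 = -3397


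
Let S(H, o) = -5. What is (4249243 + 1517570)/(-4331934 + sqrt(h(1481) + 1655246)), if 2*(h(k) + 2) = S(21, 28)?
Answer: -49962906612684/37531301050229 - 5766813*sqrt(6620966)/37531301050229 ≈ -1.3316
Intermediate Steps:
h(k) = -9/2 (h(k) = -2 + (1/2)*(-5) = -2 - 5/2 = -9/2)
(4249243 + 1517570)/(-4331934 + sqrt(h(1481) + 1655246)) = (4249243 + 1517570)/(-4331934 + sqrt(-9/2 + 1655246)) = 5766813/(-4331934 + sqrt(3310483/2)) = 5766813/(-4331934 + sqrt(6620966)/2)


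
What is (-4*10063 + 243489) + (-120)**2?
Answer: 217637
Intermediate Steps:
(-4*10063 + 243489) + (-120)**2 = (-40252 + 243489) + 14400 = 203237 + 14400 = 217637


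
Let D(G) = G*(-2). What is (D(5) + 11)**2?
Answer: 1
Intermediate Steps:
D(G) = -2*G
(D(5) + 11)**2 = (-2*5 + 11)**2 = (-10 + 11)**2 = 1**2 = 1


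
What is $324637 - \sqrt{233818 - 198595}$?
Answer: $324637 - \sqrt{35223} \approx 3.2445 \cdot 10^{5}$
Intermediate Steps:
$324637 - \sqrt{233818 - 198595} = 324637 - \sqrt{35223}$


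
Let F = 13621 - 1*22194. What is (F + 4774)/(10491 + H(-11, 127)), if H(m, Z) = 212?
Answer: -3799/10703 ≈ -0.35495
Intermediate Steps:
F = -8573 (F = 13621 - 22194 = -8573)
(F + 4774)/(10491 + H(-11, 127)) = (-8573 + 4774)/(10491 + 212) = -3799/10703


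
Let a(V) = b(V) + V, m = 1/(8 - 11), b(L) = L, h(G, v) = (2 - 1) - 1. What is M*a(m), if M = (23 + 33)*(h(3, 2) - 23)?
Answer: 2576/3 ≈ 858.67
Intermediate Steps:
h(G, v) = 0 (h(G, v) = 1 - 1 = 0)
m = -⅓ (m = 1/(-3) = -⅓ ≈ -0.33333)
M = -1288 (M = (23 + 33)*(0 - 23) = 56*(-23) = -1288)
a(V) = 2*V (a(V) = V + V = 2*V)
M*a(m) = -2576*(-1)/3 = -1288*(-⅔) = 2576/3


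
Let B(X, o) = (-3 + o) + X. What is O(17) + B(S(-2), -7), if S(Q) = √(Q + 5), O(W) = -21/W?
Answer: -191/17 + √3 ≈ -9.5033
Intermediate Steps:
S(Q) = √(5 + Q)
B(X, o) = -3 + X + o
O(17) + B(S(-2), -7) = -21/17 + (-3 + √(5 - 2) - 7) = -21*1/17 + (-3 + √3 - 7) = -21/17 + (-10 + √3) = -191/17 + √3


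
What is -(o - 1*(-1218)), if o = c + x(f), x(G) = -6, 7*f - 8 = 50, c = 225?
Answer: -1437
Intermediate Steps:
f = 58/7 (f = 8/7 + (⅐)*50 = 8/7 + 50/7 = 58/7 ≈ 8.2857)
o = 219 (o = 225 - 6 = 219)
-(o - 1*(-1218)) = -(219 - 1*(-1218)) = -(219 + 1218) = -1*1437 = -1437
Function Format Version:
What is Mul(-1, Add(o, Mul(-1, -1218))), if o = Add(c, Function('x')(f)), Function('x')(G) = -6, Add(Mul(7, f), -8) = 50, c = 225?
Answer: -1437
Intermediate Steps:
f = Rational(58, 7) (f = Add(Rational(8, 7), Mul(Rational(1, 7), 50)) = Add(Rational(8, 7), Rational(50, 7)) = Rational(58, 7) ≈ 8.2857)
o = 219 (o = Add(225, -6) = 219)
Mul(-1, Add(o, Mul(-1, -1218))) = Mul(-1, Add(219, Mul(-1, -1218))) = Mul(-1, Add(219, 1218)) = Mul(-1, 1437) = -1437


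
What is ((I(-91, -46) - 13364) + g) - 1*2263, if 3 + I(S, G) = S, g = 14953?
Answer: -768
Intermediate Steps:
I(S, G) = -3 + S
((I(-91, -46) - 13364) + g) - 1*2263 = (((-3 - 91) - 13364) + 14953) - 1*2263 = ((-94 - 13364) + 14953) - 2263 = (-13458 + 14953) - 2263 = 1495 - 2263 = -768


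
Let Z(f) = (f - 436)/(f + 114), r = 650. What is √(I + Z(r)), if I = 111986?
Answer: √16341485938/382 ≈ 334.64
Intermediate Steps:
Z(f) = (-436 + f)/(114 + f)
√(I + Z(r)) = √(111986 + (-436 + 650)/(114 + 650)) = √(111986 + 214/764) = √(111986 + (1/764)*214) = √(111986 + 107/382) = √(42778759/382) = √16341485938/382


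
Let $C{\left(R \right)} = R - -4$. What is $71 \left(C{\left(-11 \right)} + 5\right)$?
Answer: $-142$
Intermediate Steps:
$C{\left(R \right)} = 4 + R$ ($C{\left(R \right)} = R + 4 = 4 + R$)
$71 \left(C{\left(-11 \right)} + 5\right) = 71 \left(\left(4 - 11\right) + 5\right) = 71 \left(-7 + 5\right) = 71 \left(-2\right) = -142$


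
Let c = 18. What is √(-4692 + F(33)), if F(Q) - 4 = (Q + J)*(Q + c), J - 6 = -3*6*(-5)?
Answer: √1891 ≈ 43.486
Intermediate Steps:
J = 96 (J = 6 - 3*6*(-5) = 6 - 18*(-5) = 6 + 90 = 96)
F(Q) = 4 + (18 + Q)*(96 + Q) (F(Q) = 4 + (Q + 96)*(Q + 18) = 4 + (96 + Q)*(18 + Q) = 4 + (18 + Q)*(96 + Q))
√(-4692 + F(33)) = √(-4692 + (1732 + 33² + 114*33)) = √(-4692 + (1732 + 1089 + 3762)) = √(-4692 + 6583) = √1891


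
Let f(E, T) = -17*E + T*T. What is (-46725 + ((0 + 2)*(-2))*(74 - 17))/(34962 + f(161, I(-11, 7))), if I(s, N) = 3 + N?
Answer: -15651/10775 ≈ -1.4525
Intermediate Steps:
f(E, T) = T² - 17*E (f(E, T) = -17*E + T² = T² - 17*E)
(-46725 + ((0 + 2)*(-2))*(74 - 17))/(34962 + f(161, I(-11, 7))) = (-46725 + ((0 + 2)*(-2))*(74 - 17))/(34962 + ((3 + 7)² - 17*161)) = (-46725 + (2*(-2))*57)/(34962 + (10² - 2737)) = (-46725 - 4*57)/(34962 + (100 - 2737)) = (-46725 - 228)/(34962 - 2637) = -46953/32325 = -46953*1/32325 = -15651/10775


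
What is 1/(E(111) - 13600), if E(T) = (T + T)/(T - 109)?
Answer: -1/13489 ≈ -7.4134e-5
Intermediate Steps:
E(T) = 2*T/(-109 + T) (E(T) = (2*T)/(-109 + T) = 2*T/(-109 + T))
1/(E(111) - 13600) = 1/(2*111/(-109 + 111) - 13600) = 1/(2*111/2 - 13600) = 1/(2*111*(½) - 13600) = 1/(111 - 13600) = 1/(-13489) = -1/13489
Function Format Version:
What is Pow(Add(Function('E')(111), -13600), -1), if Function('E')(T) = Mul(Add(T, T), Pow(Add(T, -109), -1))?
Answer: Rational(-1, 13489) ≈ -7.4134e-5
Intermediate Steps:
Function('E')(T) = Mul(2, T, Pow(Add(-109, T), -1)) (Function('E')(T) = Mul(Mul(2, T), Pow(Add(-109, T), -1)) = Mul(2, T, Pow(Add(-109, T), -1)))
Pow(Add(Function('E')(111), -13600), -1) = Pow(Add(Mul(2, 111, Pow(Add(-109, 111), -1)), -13600), -1) = Pow(Add(Mul(2, 111, Pow(2, -1)), -13600), -1) = Pow(Add(Mul(2, 111, Rational(1, 2)), -13600), -1) = Pow(Add(111, -13600), -1) = Pow(-13489, -1) = Rational(-1, 13489)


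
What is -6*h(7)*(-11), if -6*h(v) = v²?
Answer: -539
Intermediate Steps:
h(v) = -v²/6
-6*h(7)*(-11) = -(-1)*7²*(-11) = -(-1)*49*(-11) = -6*(-49/6)*(-11) = 49*(-11) = -539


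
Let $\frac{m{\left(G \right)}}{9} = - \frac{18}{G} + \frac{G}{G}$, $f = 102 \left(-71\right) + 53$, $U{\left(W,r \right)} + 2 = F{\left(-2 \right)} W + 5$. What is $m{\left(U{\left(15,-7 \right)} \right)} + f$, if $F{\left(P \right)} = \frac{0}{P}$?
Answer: $-7234$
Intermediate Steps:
$F{\left(P \right)} = 0$
$U{\left(W,r \right)} = 3$ ($U{\left(W,r \right)} = -2 + \left(0 W + 5\right) = -2 + \left(0 + 5\right) = -2 + 5 = 3$)
$f = -7189$ ($f = -7242 + 53 = -7189$)
$m{\left(G \right)} = 9 - \frac{162}{G}$ ($m{\left(G \right)} = 9 \left(- \frac{18}{G} + \frac{G}{G}\right) = 9 \left(- \frac{18}{G} + 1\right) = 9 \left(1 - \frac{18}{G}\right) = 9 - \frac{162}{G}$)
$m{\left(U{\left(15,-7 \right)} \right)} + f = \left(9 - \frac{162}{3}\right) - 7189 = \left(9 - 54\right) - 7189 = -45 - 7189 = -7234$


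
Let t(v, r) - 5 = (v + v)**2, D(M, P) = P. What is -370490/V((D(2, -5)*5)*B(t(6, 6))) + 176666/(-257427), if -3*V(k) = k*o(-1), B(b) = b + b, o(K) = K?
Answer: 28480622599/191783115 ≈ 148.50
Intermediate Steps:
t(v, r) = 5 + 4*v**2 (t(v, r) = 5 + (v + v)**2 = 5 + (2*v)**2 = 5 + 4*v**2)
B(b) = 2*b
V(k) = k/3 (V(k) = -k*(-1)/3 = -(-1)*k/3 = k/3)
-370490/V((D(2, -5)*5)*B(t(6, 6))) + 176666/(-257427) = -370490*(-3/(50*(5 + 4*6**2))) + 176666/(-257427) = -370490*(-3/(50*(5 + 4*36))) + 176666*(-1/257427) = -370490*(-3/(50*(5 + 144))) - 176666/257427 = -370490/((-50*149)/3) - 176666/257427 = -370490/((-25*298)/3) - 176666/257427 = -370490/((1/3)*(-7450)) - 176666/257427 = -370490/(-7450/3) - 176666/257427 = -370490*(-3/7450) - 176666/257427 = 111147/745 - 176666/257427 = 28480622599/191783115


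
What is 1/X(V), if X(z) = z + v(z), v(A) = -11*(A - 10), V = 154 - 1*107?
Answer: -1/360 ≈ -0.0027778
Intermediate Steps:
V = 47 (V = 154 - 107 = 47)
v(A) = 110 - 11*A (v(A) = -11*(-10 + A) = 110 - 11*A)
X(z) = 110 - 10*z (X(z) = z + (110 - 11*z) = 110 - 10*z)
1/X(V) = 1/(110 - 10*47) = 1/(110 - 470) = 1/(-360) = -1/360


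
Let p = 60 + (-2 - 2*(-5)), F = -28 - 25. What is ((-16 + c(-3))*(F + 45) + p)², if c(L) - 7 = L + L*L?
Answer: 8464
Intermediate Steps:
F = -53
c(L) = 7 + L + L² (c(L) = 7 + (L + L*L) = 7 + (L + L²) = 7 + L + L²)
p = 68 (p = 60 + (-2 + 10) = 60 + 8 = 68)
((-16 + c(-3))*(F + 45) + p)² = ((-16 + (7 - 3 + (-3)²))*(-53 + 45) + 68)² = ((-16 + (7 - 3 + 9))*(-8) + 68)² = ((-16 + 13)*(-8) + 68)² = (-3*(-8) + 68)² = (24 + 68)² = 92² = 8464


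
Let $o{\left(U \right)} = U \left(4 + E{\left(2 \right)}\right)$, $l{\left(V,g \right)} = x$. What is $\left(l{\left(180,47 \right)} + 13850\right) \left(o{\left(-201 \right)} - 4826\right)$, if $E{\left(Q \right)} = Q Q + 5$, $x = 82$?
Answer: $-103640148$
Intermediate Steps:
$E{\left(Q \right)} = 5 + Q^{2}$ ($E{\left(Q \right)} = Q^{2} + 5 = 5 + Q^{2}$)
$l{\left(V,g \right)} = 82$
$o{\left(U \right)} = 13 U$ ($o{\left(U \right)} = U \left(4 + \left(5 + 2^{2}\right)\right) = U \left(4 + \left(5 + 4\right)\right) = U \left(4 + 9\right) = U 13 = 13 U$)
$\left(l{\left(180,47 \right)} + 13850\right) \left(o{\left(-201 \right)} - 4826\right) = \left(82 + 13850\right) \left(13 \left(-201\right) - 4826\right) = 13932 \left(-2613 - 4826\right) = 13932 \left(-7439\right) = -103640148$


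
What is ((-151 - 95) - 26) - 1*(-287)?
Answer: 15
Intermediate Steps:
((-151 - 95) - 26) - 1*(-287) = (-246 - 26) + 287 = -272 + 287 = 15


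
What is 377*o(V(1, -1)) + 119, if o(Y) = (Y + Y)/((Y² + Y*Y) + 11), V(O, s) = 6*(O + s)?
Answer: 119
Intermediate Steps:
V(O, s) = 6*O + 6*s
o(Y) = 2*Y/(11 + 2*Y²) (o(Y) = (2*Y)/((Y² + Y²) + 11) = (2*Y)/(2*Y² + 11) = (2*Y)/(11 + 2*Y²) = 2*Y/(11 + 2*Y²))
377*o(V(1, -1)) + 119 = 377*(2*(6*1 + 6*(-1))/(11 + 2*(6*1 + 6*(-1))²)) + 119 = 377*(2*(6 - 6)/(11 + 2*(6 - 6)²)) + 119 = 377*(2*0/(11 + 2*0²)) + 119 = 377*(2*0/(11 + 2*0)) + 119 = 377*(2*0/(11 + 0)) + 119 = 377*(2*0/11) + 119 = 377*(2*0*(1/11)) + 119 = 377*0 + 119 = 0 + 119 = 119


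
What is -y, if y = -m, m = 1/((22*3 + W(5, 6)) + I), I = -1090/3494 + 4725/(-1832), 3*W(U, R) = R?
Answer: 3200504/208381257 ≈ 0.015359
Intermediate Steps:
W(U, R) = R/3
I = -9253015/3200504 (I = -1090*1/3494 + 4725*(-1/1832) = -545/1747 - 4725/1832 = -9253015/3200504 ≈ -2.8911)
m = 3200504/208381257 (m = 1/((22*3 + (1/3)*6) - 9253015/3200504) = 1/((66 + 2) - 9253015/3200504) = 1/(68 - 9253015/3200504) = 1/(208381257/3200504) = 3200504/208381257 ≈ 0.015359)
y = -3200504/208381257 (y = -1*3200504/208381257 = -3200504/208381257 ≈ -0.015359)
-y = -1*(-3200504/208381257) = 3200504/208381257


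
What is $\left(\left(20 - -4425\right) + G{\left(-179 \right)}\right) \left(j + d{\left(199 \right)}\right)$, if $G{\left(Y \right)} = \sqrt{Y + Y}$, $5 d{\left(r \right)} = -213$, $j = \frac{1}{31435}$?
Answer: $- \frac{1190486570}{6287} - \frac{267826 i \sqrt{358}}{6287} \approx -1.8936 \cdot 10^{5} - 806.03 i$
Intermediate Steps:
$j = \frac{1}{31435} \approx 3.1812 \cdot 10^{-5}$
$d{\left(r \right)} = - \frac{213}{5}$ ($d{\left(r \right)} = \frac{1}{5} \left(-213\right) = - \frac{213}{5}$)
$G{\left(Y \right)} = \sqrt{2} \sqrt{Y}$ ($G{\left(Y \right)} = \sqrt{2 Y} = \sqrt{2} \sqrt{Y}$)
$\left(\left(20 - -4425\right) + G{\left(-179 \right)}\right) \left(j + d{\left(199 \right)}\right) = \left(\left(20 - -4425\right) + \sqrt{2} \sqrt{-179}\right) \left(\frac{1}{31435} - \frac{213}{5}\right) = \left(\left(20 + 4425\right) + \sqrt{2} i \sqrt{179}\right) \left(- \frac{267826}{6287}\right) = \left(4445 + i \sqrt{358}\right) \left(- \frac{267826}{6287}\right) = - \frac{1190486570}{6287} - \frac{267826 i \sqrt{358}}{6287}$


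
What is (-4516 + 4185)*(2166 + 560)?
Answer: -902306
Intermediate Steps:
(-4516 + 4185)*(2166 + 560) = -331*2726 = -902306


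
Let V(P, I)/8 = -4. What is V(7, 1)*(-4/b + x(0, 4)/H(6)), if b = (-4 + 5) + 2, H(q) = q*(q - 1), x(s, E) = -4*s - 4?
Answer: 704/15 ≈ 46.933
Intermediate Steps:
V(P, I) = -32 (V(P, I) = 8*(-4) = -32)
x(s, E) = -4 - 4*s
H(q) = q*(-1 + q)
b = 3 (b = 1 + 2 = 3)
V(7, 1)*(-4/b + x(0, 4)/H(6)) = -32*(-4/3 + (-4 - 4*0)/((6*(-1 + 6)))) = -32*(-4*⅓ + (-4 + 0)/((6*5))) = -32*(-4/3 - 4/30) = -32*(-4/3 - 4*1/30) = -32*(-4/3 - 2/15) = -32*(-22/15) = 704/15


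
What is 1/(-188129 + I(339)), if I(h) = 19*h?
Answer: -1/181688 ≈ -5.5039e-6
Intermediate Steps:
1/(-188129 + I(339)) = 1/(-188129 + 19*339) = 1/(-188129 + 6441) = 1/(-181688) = -1/181688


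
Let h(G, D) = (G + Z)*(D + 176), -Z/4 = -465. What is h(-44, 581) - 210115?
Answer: 1164597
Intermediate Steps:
Z = 1860 (Z = -4*(-465) = 1860)
h(G, D) = (176 + D)*(1860 + G) (h(G, D) = (G + 1860)*(D + 176) = (1860 + G)*(176 + D) = (176 + D)*(1860 + G))
h(-44, 581) - 210115 = (327360 + 176*(-44) + 1860*581 + 581*(-44)) - 210115 = (327360 - 7744 + 1080660 - 25564) - 210115 = 1374712 - 210115 = 1164597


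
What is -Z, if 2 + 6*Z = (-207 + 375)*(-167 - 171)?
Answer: 28393/3 ≈ 9464.3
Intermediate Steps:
Z = -28393/3 (Z = -⅓ + ((-207 + 375)*(-167 - 171))/6 = -⅓ + (168*(-338))/6 = -⅓ + (⅙)*(-56784) = -⅓ - 9464 = -28393/3 ≈ -9464.3)
-Z = -1*(-28393/3) = 28393/3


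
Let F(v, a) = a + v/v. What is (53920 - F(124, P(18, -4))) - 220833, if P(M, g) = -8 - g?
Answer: -166910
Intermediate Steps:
F(v, a) = 1 + a (F(v, a) = a + 1 = 1 + a)
(53920 - F(124, P(18, -4))) - 220833 = (53920 - (1 + (-8 - 1*(-4)))) - 220833 = (53920 - (1 + (-8 + 4))) - 220833 = (53920 - (1 - 4)) - 220833 = (53920 - 1*(-3)) - 220833 = (53920 + 3) - 220833 = 53923 - 220833 = -166910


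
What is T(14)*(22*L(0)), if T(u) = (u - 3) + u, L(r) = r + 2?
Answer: 1100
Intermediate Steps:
L(r) = 2 + r
T(u) = -3 + 2*u (T(u) = (-3 + u) + u = -3 + 2*u)
T(14)*(22*L(0)) = (-3 + 2*14)*(22*(2 + 0)) = (-3 + 28)*(22*2) = 25*44 = 1100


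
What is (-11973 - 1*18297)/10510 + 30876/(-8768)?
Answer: -14747853/2303792 ≈ -6.4016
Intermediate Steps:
(-11973 - 1*18297)/10510 + 30876/(-8768) = (-11973 - 18297)*(1/10510) + 30876*(-1/8768) = -30270*1/10510 - 7719/2192 = -3027/1051 - 7719/2192 = -14747853/2303792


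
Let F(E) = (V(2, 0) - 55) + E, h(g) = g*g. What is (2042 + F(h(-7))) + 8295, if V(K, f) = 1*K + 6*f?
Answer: 10333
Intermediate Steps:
V(K, f) = K + 6*f
h(g) = g²
F(E) = -53 + E (F(E) = ((2 + 6*0) - 55) + E = ((2 + 0) - 55) + E = (2 - 55) + E = -53 + E)
(2042 + F(h(-7))) + 8295 = (2042 + (-53 + (-7)²)) + 8295 = (2042 + (-53 + 49)) + 8295 = (2042 - 4) + 8295 = 2038 + 8295 = 10333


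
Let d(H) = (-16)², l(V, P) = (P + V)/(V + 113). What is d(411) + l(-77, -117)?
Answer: 4511/18 ≈ 250.61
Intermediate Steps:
l(V, P) = (P + V)/(113 + V)
d(H) = 256
d(411) + l(-77, -117) = 256 + (-117 - 77)/(113 - 77) = 256 - 194/36 = 256 + (1/36)*(-194) = 256 - 97/18 = 4511/18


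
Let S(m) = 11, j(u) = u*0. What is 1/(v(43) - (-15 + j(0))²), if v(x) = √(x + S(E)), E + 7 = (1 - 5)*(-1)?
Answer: -25/5619 - √6/16857 ≈ -0.0045945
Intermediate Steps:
j(u) = 0
E = -3 (E = -7 + (1 - 5)*(-1) = -7 - 4*(-1) = -7 + 4 = -3)
v(x) = √(11 + x) (v(x) = √(x + 11) = √(11 + x))
1/(v(43) - (-15 + j(0))²) = 1/(√(11 + 43) - (-15 + 0)²) = 1/(√54 - 1*(-15)²) = 1/(3*√6 - 1*225) = 1/(3*√6 - 225) = 1/(-225 + 3*√6)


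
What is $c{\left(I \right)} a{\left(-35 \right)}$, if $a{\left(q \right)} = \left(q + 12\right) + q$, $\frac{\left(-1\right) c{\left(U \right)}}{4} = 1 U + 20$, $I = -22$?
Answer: $-464$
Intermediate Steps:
$c{\left(U \right)} = -80 - 4 U$ ($c{\left(U \right)} = - 4 \left(1 U + 20\right) = - 4 \left(U + 20\right) = - 4 \left(20 + U\right) = -80 - 4 U$)
$a{\left(q \right)} = 12 + 2 q$ ($a{\left(q \right)} = \left(12 + q\right) + q = 12 + 2 q$)
$c{\left(I \right)} a{\left(-35 \right)} = \left(-80 - -88\right) \left(12 + 2 \left(-35\right)\right) = \left(-80 + 88\right) \left(12 - 70\right) = 8 \left(-58\right) = -464$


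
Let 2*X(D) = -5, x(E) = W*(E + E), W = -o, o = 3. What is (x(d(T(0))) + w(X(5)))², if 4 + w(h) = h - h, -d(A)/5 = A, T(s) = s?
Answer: 16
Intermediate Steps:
d(A) = -5*A
W = -3 (W = -1*3 = -3)
x(E) = -6*E (x(E) = -3*(E + E) = -6*E)
X(D) = -5/2 (X(D) = (½)*(-5) = -5/2)
w(h) = -4 (w(h) = -4 + (h - h) = -4 + 0 = -4)
(x(d(T(0))) + w(X(5)))² = (-(-30)*0 - 4)² = (-6*0 - 4)² = (0 - 4)² = (-4)² = 16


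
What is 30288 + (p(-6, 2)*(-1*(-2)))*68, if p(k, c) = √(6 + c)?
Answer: 30288 + 272*√2 ≈ 30673.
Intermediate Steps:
30288 + (p(-6, 2)*(-1*(-2)))*68 = 30288 + (√(6 + 2)*(-1*(-2)))*68 = 30288 + (√8*2)*68 = 30288 + ((2*√2)*2)*68 = 30288 + (4*√2)*68 = 30288 + 272*√2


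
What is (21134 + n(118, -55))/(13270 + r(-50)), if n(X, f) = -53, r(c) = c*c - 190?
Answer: 21081/15580 ≈ 1.3531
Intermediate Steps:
r(c) = -190 + c² (r(c) = c² - 190 = -190 + c²)
(21134 + n(118, -55))/(13270 + r(-50)) = (21134 - 53)/(13270 + (-190 + (-50)²)) = 21081/(13270 + (-190 + 2500)) = 21081/(13270 + 2310) = 21081/15580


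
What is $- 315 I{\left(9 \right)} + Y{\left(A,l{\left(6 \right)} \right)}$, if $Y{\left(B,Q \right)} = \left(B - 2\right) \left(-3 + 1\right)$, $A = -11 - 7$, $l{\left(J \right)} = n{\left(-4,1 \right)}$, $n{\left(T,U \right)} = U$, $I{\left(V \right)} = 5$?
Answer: $-1535$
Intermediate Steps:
$l{\left(J \right)} = 1$
$A = -18$
$Y{\left(B,Q \right)} = 4 - 2 B$ ($Y{\left(B,Q \right)} = \left(-2 + B\right) \left(-2\right) = 4 - 2 B$)
$- 315 I{\left(9 \right)} + Y{\left(A,l{\left(6 \right)} \right)} = \left(-315\right) 5 + \left(4 - -36\right) = -1575 + \left(4 + 36\right) = -1575 + 40 = -1535$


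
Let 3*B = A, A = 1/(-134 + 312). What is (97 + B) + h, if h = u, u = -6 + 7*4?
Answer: 63547/534 ≈ 119.00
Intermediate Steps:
u = 22 (u = -6 + 28 = 22)
h = 22
A = 1/178 ≈ 0.0056180
B = 1/534 (B = (⅓)*(1/178) = 1/534 ≈ 0.0018727)
(97 + B) + h = (97 + 1/534) + 22 = 51799/534 + 22 = 63547/534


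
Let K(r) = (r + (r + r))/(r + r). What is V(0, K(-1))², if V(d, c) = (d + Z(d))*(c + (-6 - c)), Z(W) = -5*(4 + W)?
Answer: 14400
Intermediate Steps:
K(r) = 3/2 (K(r) = (r + 2*r)/((2*r)) = (3*r)*(1/(2*r)) = 3/2)
Z(W) = -20 - 5*W
V(d, c) = 120 + 24*d (V(d, c) = (d + (-20 - 5*d))*(c + (-6 - c)) = (-20 - 4*d)*(-6) = 120 + 24*d)
V(0, K(-1))² = (120 + 24*0)² = (120 + 0)² = 120² = 14400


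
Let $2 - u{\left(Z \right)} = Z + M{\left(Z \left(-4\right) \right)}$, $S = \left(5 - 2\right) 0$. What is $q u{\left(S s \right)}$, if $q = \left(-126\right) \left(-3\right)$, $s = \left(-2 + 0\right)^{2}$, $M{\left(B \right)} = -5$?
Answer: $2646$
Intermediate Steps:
$S = 0$ ($S = 3 \cdot 0 = 0$)
$s = 4$ ($s = \left(-2\right)^{2} = 4$)
$q = 378$
$u{\left(Z \right)} = 7 - Z$ ($u{\left(Z \right)} = 2 - \left(Z - 5\right) = 2 - \left(-5 + Z\right) = 7 - Z$)
$q u{\left(S s \right)} = 378 \left(7 - 0 \cdot 4\right) = 378 \left(7 - 0\right) = 378 \left(7 + 0\right) = 378 \cdot 7 = 2646$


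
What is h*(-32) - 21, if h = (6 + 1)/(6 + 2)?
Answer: -49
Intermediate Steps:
h = 7/8 ≈ 0.87500
h*(-32) - 21 = (7/8)*(-32) - 21 = -28 - 21 = -49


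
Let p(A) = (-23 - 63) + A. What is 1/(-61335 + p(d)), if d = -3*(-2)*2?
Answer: -1/61409 ≈ -1.6284e-5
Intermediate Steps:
d = 12 (d = 6*2 = 12)
p(A) = -86 + A
1/(-61335 + p(d)) = 1/(-61335 + (-86 + 12)) = 1/(-61335 - 74) = 1/(-61409) = -1/61409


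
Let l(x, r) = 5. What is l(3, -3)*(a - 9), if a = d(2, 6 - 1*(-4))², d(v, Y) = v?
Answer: -25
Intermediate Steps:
a = 4 (a = 2² = 4)
l(3, -3)*(a - 9) = 5*(4 - 9) = 5*(-5) = -25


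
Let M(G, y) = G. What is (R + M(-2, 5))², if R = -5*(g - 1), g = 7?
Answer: 1024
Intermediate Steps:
R = -30 (R = -5*(7 - 1) = -5*6 = -30)
(R + M(-2, 5))² = (-30 - 2)² = (-32)² = 1024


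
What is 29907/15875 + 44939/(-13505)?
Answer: -61902518/42878375 ≈ -1.4437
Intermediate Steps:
29907/15875 + 44939/(-13505) = 29907*(1/15875) + 44939*(-1/13505) = 29907/15875 - 44939/13505 = -61902518/42878375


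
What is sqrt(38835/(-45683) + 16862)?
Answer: sqrt(35188148978213)/45683 ≈ 129.85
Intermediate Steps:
sqrt(38835/(-45683) + 16862) = sqrt(38835*(-1/45683) + 16862) = sqrt(-38835/45683 + 16862) = sqrt(770267911/45683) = sqrt(35188148978213)/45683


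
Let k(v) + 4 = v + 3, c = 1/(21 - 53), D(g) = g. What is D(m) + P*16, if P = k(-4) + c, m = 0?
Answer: -161/2 ≈ -80.500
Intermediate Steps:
c = -1/32 (c = 1/(-32) = -1/32 ≈ -0.031250)
k(v) = -1 + v (k(v) = -4 + (v + 3) = -4 + (3 + v) = -1 + v)
P = -161/32 (P = (-1 - 4) - 1/32 = -5 - 1/32 = -161/32 ≈ -5.0313)
D(m) + P*16 = 0 - 161/32*16 = 0 - 161/2 = -161/2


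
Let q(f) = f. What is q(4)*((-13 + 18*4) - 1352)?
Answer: -5172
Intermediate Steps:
q(4)*((-13 + 18*4) - 1352) = 4*((-13 + 18*4) - 1352) = 4*((-13 + 72) - 1352) = 4*(59 - 1352) = 4*(-1293) = -5172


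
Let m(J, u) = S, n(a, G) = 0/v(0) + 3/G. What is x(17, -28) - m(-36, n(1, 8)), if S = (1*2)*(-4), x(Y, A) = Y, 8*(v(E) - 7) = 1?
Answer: 25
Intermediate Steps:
v(E) = 57/8 (v(E) = 7 + (1/8)*1 = 7 + 1/8 = 57/8)
n(a, G) = 3/G (n(a, G) = 0/(57/8) + 3/G = 0*(8/57) + 3/G = 0 + 3/G = 3/G)
S = -8 (S = 2*(-4) = -8)
m(J, u) = -8
x(17, -28) - m(-36, n(1, 8)) = 17 - 1*(-8) = 17 + 8 = 25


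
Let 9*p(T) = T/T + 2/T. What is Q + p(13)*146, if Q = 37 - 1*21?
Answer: 1354/39 ≈ 34.718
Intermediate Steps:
Q = 16 (Q = 37 - 21 = 16)
p(T) = 1/9 + 2/(9*T) (p(T) = (T/T + 2/T)/9 = (1 + 2/T)/9 = 1/9 + 2/(9*T))
Q + p(13)*146 = 16 + ((1/9)*(2 + 13)/13)*146 = 16 + ((1/9)*(1/13)*15)*146 = 16 + (5/39)*146 = 16 + 730/39 = 1354/39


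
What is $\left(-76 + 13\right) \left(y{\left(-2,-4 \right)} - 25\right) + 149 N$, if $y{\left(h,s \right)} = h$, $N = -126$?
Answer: $-17073$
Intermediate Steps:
$\left(-76 + 13\right) \left(y{\left(-2,-4 \right)} - 25\right) + 149 N = \left(-76 + 13\right) \left(-2 - 25\right) + 149 \left(-126\right) = \left(-63\right) \left(-27\right) - 18774 = 1701 - 18774 = -17073$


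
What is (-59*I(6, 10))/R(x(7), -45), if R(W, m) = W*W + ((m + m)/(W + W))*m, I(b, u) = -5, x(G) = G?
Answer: 2065/2368 ≈ 0.87204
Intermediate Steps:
R(W, m) = W² + m²/W (R(W, m) = W² + ((2*m)/((2*W)))*m = W² + ((2*m)*(1/(2*W)))*m = W² + (m/W)*m = W² + m²/W)
(-59*I(6, 10))/R(x(7), -45) = (-59*(-5))/(((7³ + (-45)²)/7)) = 295/(((343 + 2025)/7)) = 295/(((⅐)*2368)) = 295/(2368/7) = 295*(7/2368) = 2065/2368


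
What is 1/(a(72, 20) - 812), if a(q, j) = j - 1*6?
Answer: -1/798 ≈ -0.0012531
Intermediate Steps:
a(q, j) = -6 + j (a(q, j) = j - 6 = -6 + j)
1/(a(72, 20) - 812) = 1/((-6 + 20) - 812) = 1/(14 - 812) = 1/(-798) = -1/798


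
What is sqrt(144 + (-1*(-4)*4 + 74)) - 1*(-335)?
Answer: 335 + 3*sqrt(26) ≈ 350.30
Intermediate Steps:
sqrt(144 + (-1*(-4)*4 + 74)) - 1*(-335) = sqrt(144 + (4*4 + 74)) + 335 = sqrt(144 + (16 + 74)) + 335 = sqrt(144 + 90) + 335 = sqrt(234) + 335 = 3*sqrt(26) + 335 = 335 + 3*sqrt(26)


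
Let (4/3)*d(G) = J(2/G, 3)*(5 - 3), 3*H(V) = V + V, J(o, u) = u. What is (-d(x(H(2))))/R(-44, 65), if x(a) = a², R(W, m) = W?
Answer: 9/88 ≈ 0.10227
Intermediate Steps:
H(V) = 2*V/3 (H(V) = (V + V)/3 = (2*V)/3 = 2*V/3)
d(G) = 9/2 (d(G) = 3*(3*(5 - 3))/4 = 3*(3*2)/4 = (¾)*6 = 9/2)
(-d(x(H(2))))/R(-44, 65) = -1*9/2/(-44) = -9/2*(-1/44) = 9/88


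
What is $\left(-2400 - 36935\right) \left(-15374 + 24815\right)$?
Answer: $-371361735$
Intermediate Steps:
$\left(-2400 - 36935\right) \left(-15374 + 24815\right) = \left(-39335\right) 9441 = -371361735$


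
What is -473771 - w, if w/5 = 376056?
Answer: -2354051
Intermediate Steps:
w = 1880280 (w = 5*376056 = 1880280)
-473771 - w = -473771 - 1*1880280 = -473771 - 1880280 = -2354051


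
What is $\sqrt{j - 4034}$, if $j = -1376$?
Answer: $i \sqrt{5410} \approx 73.553 i$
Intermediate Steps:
$\sqrt{j - 4034} = \sqrt{-1376 - 4034} = \sqrt{-5410} = i \sqrt{5410}$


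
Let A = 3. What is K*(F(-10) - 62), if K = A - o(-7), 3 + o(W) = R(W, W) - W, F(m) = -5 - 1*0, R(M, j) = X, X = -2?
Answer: -67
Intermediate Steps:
R(M, j) = -2
F(m) = -5 (F(m) = -5 + 0 = -5)
o(W) = -5 - W (o(W) = -3 + (-2 - W) = -5 - W)
K = 1 (K = 3 - (-5 - 1*(-7)) = 3 - (-5 + 7) = 3 - 1*2 = 3 - 2 = 1)
K*(F(-10) - 62) = 1*(-5 - 62) = 1*(-67) = -67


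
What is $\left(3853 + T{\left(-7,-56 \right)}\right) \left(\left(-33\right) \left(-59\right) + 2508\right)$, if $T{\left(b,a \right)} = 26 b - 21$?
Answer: $16260750$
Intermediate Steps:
$T{\left(b,a \right)} = -21 + 26 b$
$\left(3853 + T{\left(-7,-56 \right)}\right) \left(\left(-33\right) \left(-59\right) + 2508\right) = \left(3853 + \left(-21 + 26 \left(-7\right)\right)\right) \left(\left(-33\right) \left(-59\right) + 2508\right) = \left(3853 - 203\right) \left(1947 + 2508\right) = \left(3853 - 203\right) 4455 = 3650 \cdot 4455 = 16260750$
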